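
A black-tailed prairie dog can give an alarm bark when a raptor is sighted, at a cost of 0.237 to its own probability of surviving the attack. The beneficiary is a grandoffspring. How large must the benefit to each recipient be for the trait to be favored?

r to a grandoffspring = 0.25 (two parent–offspring links: r = (1/2)^2 = 1/4).
Hamilton's rule with n recipients of equal r: n·r·B > C, so B > C/(n·r) = 0.237/(1·0.25) = 0.948.

0.948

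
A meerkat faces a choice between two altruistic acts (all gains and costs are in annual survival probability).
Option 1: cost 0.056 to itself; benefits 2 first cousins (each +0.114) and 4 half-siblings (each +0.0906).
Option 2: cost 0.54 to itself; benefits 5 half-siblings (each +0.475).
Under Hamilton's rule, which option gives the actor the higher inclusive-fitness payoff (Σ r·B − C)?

Option 1

Option 1: r to a first cousin = 0.125.
Option 1: r to a half-sibling = 0.25.
Option 1: Σ r·B − C = (2·0.125·0.114 + 4·0.25·0.0906) − 0.056 = 0.0631.
Option 2: r to a half-sibling = 0.25.
Option 2: Σ r·B − C = (5·0.25·0.475) − 0.54 = 0.05375.
Option 1 has the higher net inclusive-fitness payoff.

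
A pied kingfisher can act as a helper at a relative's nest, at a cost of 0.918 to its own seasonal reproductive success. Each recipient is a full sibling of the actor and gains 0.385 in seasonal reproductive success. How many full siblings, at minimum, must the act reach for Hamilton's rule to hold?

5

r to a full sibling = 0.5 (full sibs share both parents — two paths of length 2: r = 2·(1/2)^2 = 1/2).
Hamilton's rule: n·r·B > C  ⇒  n > C/(r·B) = 0.918/(0.5·0.385) = 4.769.
The smallest integer exceeding 4.769 is 5.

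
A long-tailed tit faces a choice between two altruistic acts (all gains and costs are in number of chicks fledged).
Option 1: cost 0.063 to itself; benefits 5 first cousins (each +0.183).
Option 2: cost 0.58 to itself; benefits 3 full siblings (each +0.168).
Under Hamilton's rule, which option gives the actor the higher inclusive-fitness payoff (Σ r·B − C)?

Option 1: r to a first cousin = 0.125.
Option 1: Σ r·B − C = (5·0.125·0.183) − 0.063 = 0.051375.
Option 2: r to a full sibling = 0.5.
Option 2: Σ r·B − C = (3·0.5·0.168) − 0.58 = -0.328.
Option 1 has the higher net inclusive-fitness payoff.

Option 1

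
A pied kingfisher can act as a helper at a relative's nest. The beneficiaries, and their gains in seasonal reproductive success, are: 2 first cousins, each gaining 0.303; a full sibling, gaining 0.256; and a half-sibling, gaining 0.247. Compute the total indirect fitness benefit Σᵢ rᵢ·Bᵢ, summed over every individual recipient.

0.2655

r to a first cousin = 1/8 (first cousins share one grandparent pair — two paths of length 4: r = 2·(1/2)^4 = 1/8).
r to a full sibling = 0.5 (full sibs share both parents — two paths of length 2: r = 2·(1/2)^2 = 1/2).
r to a half-sibling = 0.25 (half-sibs share one parent — one path of length 2: r = (1/2)^2 = 1/4).
Summing one r·B term per recipient: 2·0.125·0.303 + 1·0.5·0.256 + 1·0.25·0.247 = 0.2655.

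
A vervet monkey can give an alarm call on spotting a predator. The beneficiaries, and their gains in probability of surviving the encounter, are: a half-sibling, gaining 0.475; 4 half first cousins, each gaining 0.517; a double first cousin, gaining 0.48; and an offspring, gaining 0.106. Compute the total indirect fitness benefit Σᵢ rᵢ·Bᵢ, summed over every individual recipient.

0.421

r to a half-sibling = 1/4 (half-sibs share one parent — one path of length 2: r = (1/2)^2 = 1/4).
r to a half first cousin = 1/16 (half first cousins share one grandparent — one path of length 4: r = (1/2)^4 = 1/16).
r to a double first cousin = 1/4 (double first cousins share both grandparent pairs — four paths of length 4: r = 4·(1/2)^4 = 1/4).
r to an offspring = 0.5 (one parent–offspring link: r = (1/2)^1 = 1/2).
Summing one r·B term per recipient: 1·0.25·0.475 + 4·0.0625·0.517 + 1·0.25·0.48 + 1·0.5·0.106 = 0.421.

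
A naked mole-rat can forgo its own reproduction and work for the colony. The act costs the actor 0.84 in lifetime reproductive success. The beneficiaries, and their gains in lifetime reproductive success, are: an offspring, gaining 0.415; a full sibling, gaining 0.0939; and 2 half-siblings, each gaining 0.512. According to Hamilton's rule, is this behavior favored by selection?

No

Hamilton's rule: the trait is favored when the sum of r·B over every recipient exceeds the actor's cost C.
r to an offspring = 1/2 (one parent–offspring link: r = (1/2)^1 = 1/2).
r to a full sibling = 0.5 (full sibs share both parents — two paths of length 2: r = 2·(1/2)^2 = 1/2).
r to a half-sibling = 0.25 (half-sibs share one parent — one path of length 2: r = (1/2)^2 = 1/4).
Summing one r·B term per recipient: 1·0.5·0.415 + 1·0.5·0.0939 + 2·0.25·0.512 = 0.51045.
0.51045 < 0.84: the indirect benefit is less than the cost.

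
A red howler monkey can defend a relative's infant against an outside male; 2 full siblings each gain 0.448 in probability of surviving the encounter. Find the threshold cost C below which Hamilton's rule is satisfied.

0.448

r to a full sibling = 1/2 (full sibs share both parents — two paths of length 2: r = 2·(1/2)^2 = 1/2).
Hamilton's rule: n·r·B > C, so the trait is favored while C < n·r·B = 2·0.5·0.448 = 0.448.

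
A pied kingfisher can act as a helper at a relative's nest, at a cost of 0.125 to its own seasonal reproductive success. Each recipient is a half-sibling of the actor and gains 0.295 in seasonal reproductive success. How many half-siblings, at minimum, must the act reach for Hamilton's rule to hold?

2

r to a half-sibling = 0.25 (half-sibs share one parent — one path of length 2: r = (1/2)^2 = 1/4).
Hamilton's rule: n·r·B > C  ⇒  n > C/(r·B) = 0.125/(0.25·0.295) = 1.695.
The smallest integer exceeding 1.695 is 2.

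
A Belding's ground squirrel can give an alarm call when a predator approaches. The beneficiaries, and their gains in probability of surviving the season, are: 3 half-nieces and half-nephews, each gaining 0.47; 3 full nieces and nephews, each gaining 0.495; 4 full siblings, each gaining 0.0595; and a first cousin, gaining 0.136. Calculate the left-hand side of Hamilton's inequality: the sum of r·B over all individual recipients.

r to a half-niece or half-nephew = 1/8 (half-aunt/uncle↔niece/nephew: one path of length 3: r = (1/2)^3 = 1/8).
r to a full niece or nephew = 1/4 (full aunt/uncle↔niece/nephew: two paths of length 3 through the shared grandparent pair: r = 2·(1/2)^3 = 1/4).
r to a full sibling = 1/2 (full sibs share both parents — two paths of length 2: r = 2·(1/2)^2 = 1/2).
r to a first cousin = 0.125 (first cousins share one grandparent pair — two paths of length 4: r = 2·(1/2)^4 = 1/8).
Summing one r·B term per recipient: 3·0.125·0.47 + 3·0.25·0.495 + 4·0.5·0.0595 + 1·0.125·0.136 = 0.6835.

0.6835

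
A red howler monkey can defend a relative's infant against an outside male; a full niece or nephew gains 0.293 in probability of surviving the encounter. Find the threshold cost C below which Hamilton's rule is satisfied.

r to a full niece or nephew = 1/4 (full aunt/uncle↔niece/nephew: two paths of length 3 through the shared grandparent pair: r = 2·(1/2)^3 = 1/4).
Hamilton's rule: n·r·B > C, so the trait is favored while C < n·r·B = 1·0.25·0.293 = 0.07325.

0.07325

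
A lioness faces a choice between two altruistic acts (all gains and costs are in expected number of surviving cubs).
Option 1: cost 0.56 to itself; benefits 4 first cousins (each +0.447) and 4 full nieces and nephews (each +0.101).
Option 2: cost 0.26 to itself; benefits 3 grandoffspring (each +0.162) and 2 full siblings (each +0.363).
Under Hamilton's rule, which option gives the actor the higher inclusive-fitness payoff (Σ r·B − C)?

Option 2

Option 1: r to a first cousin = 0.125.
Option 1: r to a full niece or nephew = 0.25.
Option 1: Σ r·B − C = (4·0.125·0.447 + 4·0.25·0.101) − 0.56 = -0.2355.
Option 2: r to a grandoffspring = 0.25.
Option 2: r to a full sibling = 0.5.
Option 2: Σ r·B − C = (3·0.25·0.162 + 2·0.5·0.363) − 0.26 = 0.2245.
Option 2 has the higher net inclusive-fitness payoff.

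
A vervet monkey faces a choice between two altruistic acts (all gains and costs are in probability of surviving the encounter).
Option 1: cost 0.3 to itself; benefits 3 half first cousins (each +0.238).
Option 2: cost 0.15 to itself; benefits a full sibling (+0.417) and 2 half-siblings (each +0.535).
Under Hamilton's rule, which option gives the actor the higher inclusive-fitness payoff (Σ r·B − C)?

Option 2

Option 1: r to a half first cousin = 0.0625.
Option 1: Σ r·B − C = (3·0.0625·0.238) − 0.3 = -0.255375.
Option 2: r to a full sibling = 0.5.
Option 2: r to a half-sibling = 0.25.
Option 2: Σ r·B − C = (1·0.5·0.417 + 2·0.25·0.535) − 0.15 = 0.326.
Option 2 has the higher net inclusive-fitness payoff.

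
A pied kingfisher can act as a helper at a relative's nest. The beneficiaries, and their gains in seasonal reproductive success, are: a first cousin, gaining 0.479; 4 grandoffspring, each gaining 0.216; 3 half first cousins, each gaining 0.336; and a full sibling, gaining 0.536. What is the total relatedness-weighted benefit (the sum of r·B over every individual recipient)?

r to a first cousin = 1/8 (first cousins share one grandparent pair — two paths of length 4: r = 2·(1/2)^4 = 1/8).
r to a grandoffspring = 1/4 (two parent–offspring links: r = (1/2)^2 = 1/4).
r to a half first cousin = 1/16 (half first cousins share one grandparent — one path of length 4: r = (1/2)^4 = 1/16).
r to a full sibling = 0.5 (full sibs share both parents — two paths of length 2: r = 2·(1/2)^2 = 1/2).
Summing one r·B term per recipient: 1·0.125·0.479 + 4·0.25·0.216 + 3·0.0625·0.336 + 1·0.5·0.536 = 0.606875.

0.606875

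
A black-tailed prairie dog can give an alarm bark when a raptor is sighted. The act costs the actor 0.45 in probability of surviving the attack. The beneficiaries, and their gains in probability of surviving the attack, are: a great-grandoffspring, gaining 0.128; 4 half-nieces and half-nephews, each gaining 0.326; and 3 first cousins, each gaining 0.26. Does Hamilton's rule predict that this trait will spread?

No

Hamilton's rule: the trait is favored when the sum of r·B over every recipient exceeds the actor's cost C.
r to a great-grandoffspring = 1/8 (three parent–offspring links: r = (1/2)^3 = 1/8).
r to a half-niece or half-nephew = 1/8 (half-aunt/uncle↔niece/nephew: one path of length 3: r = (1/2)^3 = 1/8).
r to a first cousin = 0.125 (first cousins share one grandparent pair — two paths of length 4: r = 2·(1/2)^4 = 1/8).
Summing one r·B term per recipient: 1·0.125·0.128 + 4·0.125·0.326 + 3·0.125·0.26 = 0.2765.
0.2765 < 0.45: the indirect benefit is less than the cost.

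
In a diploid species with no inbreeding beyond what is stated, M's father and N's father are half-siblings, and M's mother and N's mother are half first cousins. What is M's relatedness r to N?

Relatedness sums over independent paths through distinct common ancestors.
M and N are related in two ways: half first cousins through their fathers (r = 1/16) and half second cousins through their mothers (r = 1/64).
r = 1/16 + 1/64 = 0.078125.

0.078125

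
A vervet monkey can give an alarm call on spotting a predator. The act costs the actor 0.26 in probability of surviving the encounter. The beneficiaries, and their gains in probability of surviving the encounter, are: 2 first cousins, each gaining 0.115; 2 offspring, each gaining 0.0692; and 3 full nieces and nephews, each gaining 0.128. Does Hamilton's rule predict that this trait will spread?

No

Hamilton's rule: the trait is favored when the sum of r·B over every recipient exceeds the actor's cost C.
r to a first cousin = 0.125 (first cousins share one grandparent pair — two paths of length 4: r = 2·(1/2)^4 = 1/8).
r to an offspring = 1/2 (one parent–offspring link: r = (1/2)^1 = 1/2).
r to a full niece or nephew = 0.25 (full aunt/uncle↔niece/nephew: two paths of length 3 through the shared grandparent pair: r = 2·(1/2)^3 = 1/4).
Summing one r·B term per recipient: 2·0.125·0.115 + 2·0.5·0.0692 + 3·0.25·0.128 = 0.19395.
0.19395 < 0.26: the indirect benefit is less than the cost.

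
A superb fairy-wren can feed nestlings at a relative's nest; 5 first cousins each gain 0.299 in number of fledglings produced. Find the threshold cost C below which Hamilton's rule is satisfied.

r to a first cousin = 1/8 (first cousins share one grandparent pair — two paths of length 4: r = 2·(1/2)^4 = 1/8).
Hamilton's rule: n·r·B > C, so the trait is favored while C < n·r·B = 5·0.125·0.299 = 0.186875.

0.186875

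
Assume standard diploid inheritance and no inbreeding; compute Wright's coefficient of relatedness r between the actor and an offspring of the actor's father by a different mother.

0.25

Each parent–offspring link contributes a factor of 1/2, and independent paths through distinct common ancestors add.
Half-sibs share one parent — one path of length 2: r = (1/2)^2 = 1/4.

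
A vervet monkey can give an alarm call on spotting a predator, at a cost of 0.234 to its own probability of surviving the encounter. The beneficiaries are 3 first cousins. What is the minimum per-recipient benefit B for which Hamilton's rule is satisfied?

0.624

r to a first cousin = 1/8 (first cousins share one grandparent pair — two paths of length 4: r = 2·(1/2)^4 = 1/8).
Hamilton's rule with n recipients of equal r: n·r·B > C, so B > C/(n·r) = 0.234/(3·0.125) = 0.624.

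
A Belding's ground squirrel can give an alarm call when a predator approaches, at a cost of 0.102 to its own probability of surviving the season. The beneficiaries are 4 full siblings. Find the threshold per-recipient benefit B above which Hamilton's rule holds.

0.051

r to a full sibling = 0.5 (full sibs share both parents — two paths of length 2: r = 2·(1/2)^2 = 1/2).
Hamilton's rule with n recipients of equal r: n·r·B > C, so B > C/(n·r) = 0.102/(4·0.5) = 0.051.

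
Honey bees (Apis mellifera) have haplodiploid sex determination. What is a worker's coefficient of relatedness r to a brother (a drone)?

0.25

Her haploid brother carries none of their father's genes and a random half of their mother's genome; that half matches the maternal half of her own genome with probability 1/2: r = 1/2 · 1/2 = 1/4.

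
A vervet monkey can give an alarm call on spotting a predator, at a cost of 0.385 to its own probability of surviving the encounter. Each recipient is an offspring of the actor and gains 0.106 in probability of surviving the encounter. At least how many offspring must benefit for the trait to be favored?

8

r to an offspring = 1/2 (one parent–offspring link: r = (1/2)^1 = 1/2).
Hamilton's rule: n·r·B > C  ⇒  n > C/(r·B) = 0.385/(0.5·0.106) = 7.264.
The smallest integer exceeding 7.264 is 8.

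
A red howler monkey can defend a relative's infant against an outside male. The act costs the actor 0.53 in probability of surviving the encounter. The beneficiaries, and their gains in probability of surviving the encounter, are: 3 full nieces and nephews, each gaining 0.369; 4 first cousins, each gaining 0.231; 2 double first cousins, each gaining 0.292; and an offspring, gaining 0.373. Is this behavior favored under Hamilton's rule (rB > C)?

Hamilton's rule: the trait is favored when the sum of r·B over every recipient exceeds the actor's cost C.
r to a full niece or nephew = 1/4 (full aunt/uncle↔niece/nephew: two paths of length 3 through the shared grandparent pair: r = 2·(1/2)^3 = 1/4).
r to a first cousin = 1/8 (first cousins share one grandparent pair — two paths of length 4: r = 2·(1/2)^4 = 1/8).
r to a double first cousin = 0.25 (double first cousins share both grandparent pairs — four paths of length 4: r = 4·(1/2)^4 = 1/4).
r to an offspring = 1/2 (one parent–offspring link: r = (1/2)^1 = 1/2).
Summing one r·B term per recipient: 3·0.25·0.369 + 4·0.125·0.231 + 2·0.25·0.292 + 1·0.5·0.373 = 0.72475.
0.72475 > 0.53: the indirect benefit exceeds the cost.

Yes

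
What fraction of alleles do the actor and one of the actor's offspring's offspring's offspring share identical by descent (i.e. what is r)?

Each parent–offspring link contributes a factor of 1/2, and independent paths through distinct common ancestors add.
Three parent–offspring links: r = (1/2)^3 = 1/8.

0.125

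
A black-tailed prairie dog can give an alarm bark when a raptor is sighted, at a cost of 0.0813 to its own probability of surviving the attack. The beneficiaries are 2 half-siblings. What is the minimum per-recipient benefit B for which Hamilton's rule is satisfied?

0.1626

r to a half-sibling = 1/4 (half-sibs share one parent — one path of length 2: r = (1/2)^2 = 1/4).
Hamilton's rule with n recipients of equal r: n·r·B > C, so B > C/(n·r) = 0.0813/(2·0.25) = 0.1626.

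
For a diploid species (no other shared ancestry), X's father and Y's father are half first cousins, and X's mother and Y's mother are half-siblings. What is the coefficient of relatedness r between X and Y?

With two independent routes of shared ancestry, r is the sum of the two contributions.
X and Y are related in two ways: half second cousins through their fathers (r = 1/64) and half first cousins through their mothers (r = 1/16).
r = 1/64 + 1/16 = 5/64 = 0.078125.

0.078125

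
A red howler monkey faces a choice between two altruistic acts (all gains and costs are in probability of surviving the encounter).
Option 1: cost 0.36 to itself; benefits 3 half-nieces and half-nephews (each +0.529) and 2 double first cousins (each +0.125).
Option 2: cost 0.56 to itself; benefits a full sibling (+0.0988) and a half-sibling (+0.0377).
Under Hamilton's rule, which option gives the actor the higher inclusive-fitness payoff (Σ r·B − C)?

Option 1: r to a half-niece or half-nephew = 0.125.
Option 1: r to a double first cousin = 0.25.
Option 1: Σ r·B − C = (3·0.125·0.529 + 2·0.25·0.125) − 0.36 = -0.099125.
Option 2: r to a full sibling = 0.5.
Option 2: r to a half-sibling = 0.25.
Option 2: Σ r·B − C = (1·0.5·0.0988 + 1·0.25·0.0377) − 0.56 = -0.501175.
Option 1 has the higher net inclusive-fitness payoff.

Option 1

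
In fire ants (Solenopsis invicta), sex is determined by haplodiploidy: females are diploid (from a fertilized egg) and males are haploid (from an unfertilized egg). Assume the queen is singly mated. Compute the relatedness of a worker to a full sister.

0.75

Haplodiploid full sisters inherit their father's entire haploid genome identically (contributing 1/2) and on average half of their mother's contribution (1/2 · 1/2 = 1/4); r = 1/2 + 1/4 = 3/4.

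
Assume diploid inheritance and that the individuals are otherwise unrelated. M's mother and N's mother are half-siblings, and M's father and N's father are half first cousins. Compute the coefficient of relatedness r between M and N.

0.078125

Relatedness sums over independent paths through distinct common ancestors.
M and N are related in two ways: half first cousins through their mothers (r = 1/16) and half second cousins through their fathers (r = 1/64).
r = 1/16 + 1/64 = 0.078125.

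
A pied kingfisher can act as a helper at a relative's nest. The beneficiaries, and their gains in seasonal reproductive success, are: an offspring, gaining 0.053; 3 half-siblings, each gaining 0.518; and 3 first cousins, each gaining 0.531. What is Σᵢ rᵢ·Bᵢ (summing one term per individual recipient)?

0.614125

r to an offspring = 0.5 (one parent–offspring link: r = (1/2)^1 = 1/2).
r to a half-sibling = 0.25 (half-sibs share one parent — one path of length 2: r = (1/2)^2 = 1/4).
r to a first cousin = 0.125 (first cousins share one grandparent pair — two paths of length 4: r = 2·(1/2)^4 = 1/8).
Summing one r·B term per recipient: 1·0.5·0.053 + 3·0.25·0.518 + 3·0.125·0.531 = 0.614125.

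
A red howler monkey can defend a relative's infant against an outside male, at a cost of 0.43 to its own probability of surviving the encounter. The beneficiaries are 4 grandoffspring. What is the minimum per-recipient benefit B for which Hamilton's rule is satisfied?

r to a grandoffspring = 1/4 (two parent–offspring links: r = (1/2)^2 = 1/4).
Hamilton's rule with n recipients of equal r: n·r·B > C, so B > C/(n·r) = 0.43/(4·0.25) = 0.43.

0.43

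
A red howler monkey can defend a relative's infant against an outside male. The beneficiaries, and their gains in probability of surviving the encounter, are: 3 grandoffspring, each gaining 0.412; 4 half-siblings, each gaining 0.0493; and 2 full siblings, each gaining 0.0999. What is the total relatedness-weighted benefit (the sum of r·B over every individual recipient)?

0.4582

r to a grandoffspring = 0.25 (two parent–offspring links: r = (1/2)^2 = 1/4).
r to a half-sibling = 0.25 (half-sibs share one parent — one path of length 2: r = (1/2)^2 = 1/4).
r to a full sibling = 1/2 (full sibs share both parents — two paths of length 2: r = 2·(1/2)^2 = 1/2).
Summing one r·B term per recipient: 3·0.25·0.412 + 4·0.25·0.0493 + 2·0.5·0.0999 = 0.4582.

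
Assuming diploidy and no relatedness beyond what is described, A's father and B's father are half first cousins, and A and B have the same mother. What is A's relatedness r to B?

Wright's path rule: contributions from independent ancestry routes add.
A and B are related in two ways: half second cousins through their fathers (r = 1/64) and half-sibs through their shared mother (r = 1/4).
r = 1/64 + 1/4 = 17/64 = 0.265625.

0.265625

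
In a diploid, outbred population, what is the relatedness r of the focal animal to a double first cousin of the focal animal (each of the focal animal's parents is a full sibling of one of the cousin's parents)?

0.25

Each parent–offspring link contributes a factor of 1/2, and independent paths through distinct common ancestors add.
Double first cousins share both grandparent pairs — four paths of length 4: r = 4·(1/2)^4 = 1/4.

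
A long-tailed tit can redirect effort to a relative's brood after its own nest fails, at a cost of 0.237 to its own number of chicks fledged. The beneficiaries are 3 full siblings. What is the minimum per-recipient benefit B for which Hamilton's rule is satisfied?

r to a full sibling = 0.5 (full sibs share both parents — two paths of length 2: r = 2·(1/2)^2 = 1/2).
Hamilton's rule with n recipients of equal r: n·r·B > C, so B > C/(n·r) = 0.237/(3·0.5) = 0.158.

0.158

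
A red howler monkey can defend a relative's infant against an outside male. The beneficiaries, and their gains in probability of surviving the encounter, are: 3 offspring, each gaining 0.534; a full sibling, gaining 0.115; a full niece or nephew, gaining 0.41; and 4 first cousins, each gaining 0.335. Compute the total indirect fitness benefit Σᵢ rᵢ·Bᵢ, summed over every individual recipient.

1.1285

r to an offspring = 0.5 (one parent–offspring link: r = (1/2)^1 = 1/2).
r to a full sibling = 1/2 (full sibs share both parents — two paths of length 2: r = 2·(1/2)^2 = 1/2).
r to a full niece or nephew = 0.25 (full aunt/uncle↔niece/nephew: two paths of length 3 through the shared grandparent pair: r = 2·(1/2)^3 = 1/4).
r to a first cousin = 1/8 (first cousins share one grandparent pair — two paths of length 4: r = 2·(1/2)^4 = 1/8).
Summing one r·B term per recipient: 3·0.5·0.534 + 1·0.5·0.115 + 1·0.25·0.41 + 4·0.125·0.335 = 1.1285.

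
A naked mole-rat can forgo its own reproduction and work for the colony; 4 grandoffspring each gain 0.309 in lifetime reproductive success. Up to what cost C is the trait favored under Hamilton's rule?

0.309

r to a grandoffspring = 1/4 (two parent–offspring links: r = (1/2)^2 = 1/4).
Hamilton's rule: n·r·B > C, so the trait is favored while C < n·r·B = 4·0.25·0.309 = 0.309.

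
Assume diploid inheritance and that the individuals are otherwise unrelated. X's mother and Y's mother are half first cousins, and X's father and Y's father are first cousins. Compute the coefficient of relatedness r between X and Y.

With two independent routes of shared ancestry, r is the sum of the two contributions.
X and Y are related in two ways: half second cousins through their mothers (r = 1/64) and second cousins through their fathers (r = 1/32).
r = 1/64 + 1/32 = 3/64 = 0.046875.

0.046875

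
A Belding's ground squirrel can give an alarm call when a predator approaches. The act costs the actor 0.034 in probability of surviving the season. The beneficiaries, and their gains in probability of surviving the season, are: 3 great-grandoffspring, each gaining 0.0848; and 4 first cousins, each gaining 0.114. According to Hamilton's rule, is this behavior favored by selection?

Hamilton's rule: the trait is favored when the sum of r·B over every recipient exceeds the actor's cost C.
r to a great-grandoffspring = 1/8 (three parent–offspring links: r = (1/2)^3 = 1/8).
r to a first cousin = 1/8 (first cousins share one grandparent pair — two paths of length 4: r = 2·(1/2)^4 = 1/8).
Summing one r·B term per recipient: 3·0.125·0.0848 + 4·0.125·0.114 = 0.0888.
0.0888 > 0.034: the indirect benefit exceeds the cost.

Yes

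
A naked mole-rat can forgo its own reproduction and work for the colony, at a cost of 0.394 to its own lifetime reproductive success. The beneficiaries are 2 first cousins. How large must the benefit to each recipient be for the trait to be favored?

1.576

r to a first cousin = 0.125 (first cousins share one grandparent pair — two paths of length 4: r = 2·(1/2)^4 = 1/8).
Hamilton's rule with n recipients of equal r: n·r·B > C, so B > C/(n·r) = 0.394/(2·0.125) = 1.576.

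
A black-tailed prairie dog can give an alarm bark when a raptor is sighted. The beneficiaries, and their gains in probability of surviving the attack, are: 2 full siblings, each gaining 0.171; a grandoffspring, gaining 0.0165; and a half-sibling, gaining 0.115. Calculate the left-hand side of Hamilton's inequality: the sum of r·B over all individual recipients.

0.203875

r to a full sibling = 0.5 (full sibs share both parents — two paths of length 2: r = 2·(1/2)^2 = 1/2).
r to a grandoffspring = 1/4 (two parent–offspring links: r = (1/2)^2 = 1/4).
r to a half-sibling = 0.25 (half-sibs share one parent — one path of length 2: r = (1/2)^2 = 1/4).
Summing one r·B term per recipient: 2·0.5·0.171 + 1·0.25·0.0165 + 1·0.25·0.115 = 0.203875.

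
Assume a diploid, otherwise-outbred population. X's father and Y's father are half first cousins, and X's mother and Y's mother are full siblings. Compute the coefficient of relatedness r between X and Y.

Independent pedigree routes through distinct common ancestors add.
X and Y are related in two ways: half second cousins through their fathers (r = 1/64) and first cousins through their mothers (r = 1/8).
r = 1/64 + 1/8 = 9/64 = 0.140625.

0.140625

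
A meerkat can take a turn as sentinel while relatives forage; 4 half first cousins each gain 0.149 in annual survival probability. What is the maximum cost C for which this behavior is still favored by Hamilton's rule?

r to a half first cousin = 1/16 (half first cousins share one grandparent — one path of length 4: r = (1/2)^4 = 1/16).
Hamilton's rule: n·r·B > C, so the trait is favored while C < n·r·B = 4·0.0625·0.149 = 0.03725.

0.03725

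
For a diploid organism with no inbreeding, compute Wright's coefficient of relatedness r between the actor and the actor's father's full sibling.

Each parent–offspring link contributes a factor of 1/2, and independent paths through distinct common ancestors add.
Full aunt/uncle↔niece/nephew: two paths of length 3 through the shared grandparent pair: r = 2·(1/2)^3 = 1/4.

0.25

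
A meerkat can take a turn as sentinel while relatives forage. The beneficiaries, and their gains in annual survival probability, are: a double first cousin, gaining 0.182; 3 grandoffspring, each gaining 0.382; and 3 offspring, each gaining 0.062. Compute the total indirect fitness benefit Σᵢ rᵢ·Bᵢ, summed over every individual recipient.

0.425

r to a double first cousin = 0.25 (double first cousins share both grandparent pairs — four paths of length 4: r = 4·(1/2)^4 = 1/4).
r to a grandoffspring = 0.25 (two parent–offspring links: r = (1/2)^2 = 1/4).
r to an offspring = 0.5 (one parent–offspring link: r = (1/2)^1 = 1/2).
Summing one r·B term per recipient: 1·0.25·0.182 + 3·0.25·0.382 + 3·0.5·0.062 = 0.425.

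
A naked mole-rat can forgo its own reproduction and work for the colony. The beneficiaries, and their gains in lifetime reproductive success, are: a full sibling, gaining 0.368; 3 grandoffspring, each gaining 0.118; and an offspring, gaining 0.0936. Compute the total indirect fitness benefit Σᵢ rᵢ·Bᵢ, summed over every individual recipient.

r to a full sibling = 1/2 (full sibs share both parents — two paths of length 2: r = 2·(1/2)^2 = 1/2).
r to a grandoffspring = 0.25 (two parent–offspring links: r = (1/2)^2 = 1/4).
r to an offspring = 0.5 (one parent–offspring link: r = (1/2)^1 = 1/2).
Summing one r·B term per recipient: 1·0.5·0.368 + 3·0.25·0.118 + 1·0.5·0.0936 = 0.3193.

0.3193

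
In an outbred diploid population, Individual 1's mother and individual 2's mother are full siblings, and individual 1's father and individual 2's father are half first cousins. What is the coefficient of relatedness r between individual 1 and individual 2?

0.140625

Wright's path rule: contributions from independent ancestry routes add.
Individual 1 and individual 2 are related in two ways: first cousins through their mothers (r = 1/8) and half second cousins through their fathers (r = 1/64).
r = 1/8 + 1/64 = 9/64 = 0.140625.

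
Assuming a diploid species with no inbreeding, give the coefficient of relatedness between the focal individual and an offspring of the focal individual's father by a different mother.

0.25

Each parent–offspring link contributes a factor of 1/2, and independent paths through distinct common ancestors add.
Half-sibs share one parent — one path of length 2: r = (1/2)^2 = 1/4.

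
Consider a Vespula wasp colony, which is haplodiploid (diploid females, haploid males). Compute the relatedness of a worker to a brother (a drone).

0.25

Her haploid brother carries none of their father's genes and a random half of their mother's genome; that half matches the maternal half of her own genome with probability 1/2: r = 1/2 · 1/2 = 1/4.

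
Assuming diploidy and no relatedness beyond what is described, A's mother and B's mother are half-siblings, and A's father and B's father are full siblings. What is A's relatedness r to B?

0.1875

Independent pedigree routes through distinct common ancestors add.
A and B are related in two ways: half first cousins through their mothers (r = 1/16) and first cousins through their fathers (r = 1/8).
r = 1/16 + 1/8 = 3/16 = 0.1875.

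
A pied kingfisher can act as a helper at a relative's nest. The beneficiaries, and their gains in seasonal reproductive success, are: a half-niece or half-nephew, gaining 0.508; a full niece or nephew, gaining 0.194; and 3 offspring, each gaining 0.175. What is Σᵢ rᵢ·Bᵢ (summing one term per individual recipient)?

r to a half-niece or half-nephew = 1/8 (half-aunt/uncle↔niece/nephew: one path of length 3: r = (1/2)^3 = 1/8).
r to a full niece or nephew = 0.25 (full aunt/uncle↔niece/nephew: two paths of length 3 through the shared grandparent pair: r = 2·(1/2)^3 = 1/4).
r to an offspring = 0.5 (one parent–offspring link: r = (1/2)^1 = 1/2).
Summing one r·B term per recipient: 1·0.125·0.508 + 1·0.25·0.194 + 3·0.5·0.175 = 0.3745.

0.3745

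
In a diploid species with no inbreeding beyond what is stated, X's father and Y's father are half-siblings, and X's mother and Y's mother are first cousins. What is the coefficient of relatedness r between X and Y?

Independent pedigree routes through distinct common ancestors add.
X and Y are related in two ways: half first cousins through their fathers (r = 1/16) and second cousins through their mothers (r = 1/32).
r = 1/16 + 1/32 = 3/32 = 0.09375.

0.09375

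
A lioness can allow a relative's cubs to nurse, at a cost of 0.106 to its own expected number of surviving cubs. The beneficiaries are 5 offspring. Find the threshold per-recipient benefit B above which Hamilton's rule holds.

0.0424

r to an offspring = 1/2 (one parent–offspring link: r = (1/2)^1 = 1/2).
Hamilton's rule with n recipients of equal r: n·r·B > C, so B > C/(n·r) = 0.106/(5·0.5) = 0.0424.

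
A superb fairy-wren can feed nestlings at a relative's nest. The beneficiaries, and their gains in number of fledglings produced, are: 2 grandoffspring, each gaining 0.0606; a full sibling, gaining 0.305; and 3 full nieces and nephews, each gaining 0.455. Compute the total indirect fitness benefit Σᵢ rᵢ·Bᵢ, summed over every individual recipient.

r to a grandoffspring = 0.25 (two parent–offspring links: r = (1/2)^2 = 1/4).
r to a full sibling = 1/2 (full sibs share both parents — two paths of length 2: r = 2·(1/2)^2 = 1/2).
r to a full niece or nephew = 0.25 (full aunt/uncle↔niece/nephew: two paths of length 3 through the shared grandparent pair: r = 2·(1/2)^3 = 1/4).
Summing one r·B term per recipient: 2·0.25·0.0606 + 1·0.5·0.305 + 3·0.25·0.455 = 0.52405.

0.52405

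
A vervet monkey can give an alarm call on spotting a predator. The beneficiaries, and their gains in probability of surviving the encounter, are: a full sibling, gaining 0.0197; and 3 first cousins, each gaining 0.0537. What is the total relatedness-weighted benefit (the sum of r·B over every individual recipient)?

r to a full sibling = 1/2 (full sibs share both parents — two paths of length 2: r = 2·(1/2)^2 = 1/2).
r to a first cousin = 0.125 (first cousins share one grandparent pair — two paths of length 4: r = 2·(1/2)^4 = 1/8).
Summing one r·B term per recipient: 1·0.5·0.0197 + 3·0.125·0.0537 = 0.0299875.

0.0299875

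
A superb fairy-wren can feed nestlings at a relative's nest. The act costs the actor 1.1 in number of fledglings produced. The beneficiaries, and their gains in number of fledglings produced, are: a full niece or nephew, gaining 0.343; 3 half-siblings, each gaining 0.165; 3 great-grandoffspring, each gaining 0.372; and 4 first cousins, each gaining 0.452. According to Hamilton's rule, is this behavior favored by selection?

No

Hamilton's rule: the trait is favored when the sum of r·B over every recipient exceeds the actor's cost C.
r to a full niece or nephew = 0.25 (full aunt/uncle↔niece/nephew: two paths of length 3 through the shared grandparent pair: r = 2·(1/2)^3 = 1/4).
r to a half-sibling = 0.25 (half-sibs share one parent — one path of length 2: r = (1/2)^2 = 1/4).
r to a great-grandoffspring = 0.125 (three parent–offspring links: r = (1/2)^3 = 1/8).
r to a first cousin = 0.125 (first cousins share one grandparent pair — two paths of length 4: r = 2·(1/2)^4 = 1/8).
Summing one r·B term per recipient: 1·0.25·0.343 + 3·0.25·0.165 + 3·0.125·0.372 + 4·0.125·0.452 = 0.575.
0.575 < 1.1: the indirect benefit is less than the cost.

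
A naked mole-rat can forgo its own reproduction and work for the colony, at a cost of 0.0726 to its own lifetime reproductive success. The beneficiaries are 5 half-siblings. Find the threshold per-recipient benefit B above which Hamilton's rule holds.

0.0581

r to a half-sibling = 0.25 (half-sibs share one parent — one path of length 2: r = (1/2)^2 = 1/4).
Hamilton's rule with n recipients of equal r: n·r·B > C, so B > C/(n·r) = 0.0726/(5·0.25) = 0.0581.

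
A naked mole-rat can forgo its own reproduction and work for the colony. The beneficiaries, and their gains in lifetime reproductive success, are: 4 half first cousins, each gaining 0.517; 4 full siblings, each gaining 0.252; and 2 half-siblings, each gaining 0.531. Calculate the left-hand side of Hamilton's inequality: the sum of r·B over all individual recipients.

0.89875

r to a half first cousin = 1/16 (half first cousins share one grandparent — one path of length 4: r = (1/2)^4 = 1/16).
r to a full sibling = 1/2 (full sibs share both parents — two paths of length 2: r = 2·(1/2)^2 = 1/2).
r to a half-sibling = 0.25 (half-sibs share one parent — one path of length 2: r = (1/2)^2 = 1/4).
Summing one r·B term per recipient: 4·0.0625·0.517 + 4·0.5·0.252 + 2·0.25·0.531 = 0.89875.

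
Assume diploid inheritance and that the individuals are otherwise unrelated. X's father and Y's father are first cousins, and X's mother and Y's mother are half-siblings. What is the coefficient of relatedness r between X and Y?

0.09375

Wright's path rule: contributions from independent ancestry routes add.
X and Y are related in two ways: second cousins through their fathers (r = 1/32) and half first cousins through their mothers (r = 1/16).
r = 1/32 + 1/16 = 3/32 = 0.09375.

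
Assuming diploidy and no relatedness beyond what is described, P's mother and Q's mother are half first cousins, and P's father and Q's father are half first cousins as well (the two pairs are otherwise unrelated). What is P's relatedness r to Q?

0.03125

Relatedness sums over independent paths through distinct common ancestors.
P and Q are related in two ways: half second cousins through their mothers (r = 1/64) and half second cousins through their fathers (r = 1/64).
r = 1/64 + 1/64 = 1/32 = 0.03125.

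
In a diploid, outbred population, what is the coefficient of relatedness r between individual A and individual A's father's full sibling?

Each parent–offspring link contributes a factor of 1/2, and independent paths through distinct common ancestors add.
Full aunt/uncle↔niece/nephew: two paths of length 3 through the shared grandparent pair: r = 2·(1/2)^3 = 1/4.

0.25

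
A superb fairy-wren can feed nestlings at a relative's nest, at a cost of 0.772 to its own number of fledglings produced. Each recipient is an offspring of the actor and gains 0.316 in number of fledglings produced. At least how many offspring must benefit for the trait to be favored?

5

r to an offspring = 0.5 (one parent–offspring link: r = (1/2)^1 = 1/2).
Hamilton's rule: n·r·B > C  ⇒  n > C/(r·B) = 0.772/(0.5·0.316) = 4.886.
The smallest integer exceeding 4.886 is 5.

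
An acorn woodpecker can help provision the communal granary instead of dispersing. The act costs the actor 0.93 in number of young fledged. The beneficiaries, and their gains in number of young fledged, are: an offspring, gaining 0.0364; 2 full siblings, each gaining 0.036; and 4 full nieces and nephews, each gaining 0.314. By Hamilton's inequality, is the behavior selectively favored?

No

Hamilton's rule: the trait is favored when the sum of r·B over every recipient exceeds the actor's cost C.
r to an offspring = 1/2 (one parent–offspring link: r = (1/2)^1 = 1/2).
r to a full sibling = 0.5 (full sibs share both parents — two paths of length 2: r = 2·(1/2)^2 = 1/2).
r to a full niece or nephew = 1/4 (full aunt/uncle↔niece/nephew: two paths of length 3 through the shared grandparent pair: r = 2·(1/2)^3 = 1/4).
Summing one r·B term per recipient: 1·0.5·0.0364 + 2·0.5·0.036 + 4·0.25·0.314 = 0.3682.
0.3682 < 0.93: the indirect benefit is less than the cost.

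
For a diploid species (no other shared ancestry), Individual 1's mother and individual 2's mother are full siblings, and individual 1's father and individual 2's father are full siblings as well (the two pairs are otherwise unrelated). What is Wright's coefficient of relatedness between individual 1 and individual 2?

0.25

Relatedness sums over independent paths through distinct common ancestors.
Individual 1 and individual 2 are related in two ways: first cousins through their mothers (r = 1/8) and first cousins through their fathers (r = 1/8) — i.e. double first cousins.
r = 1/8 + 1/8 = 1/4 = 0.25.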